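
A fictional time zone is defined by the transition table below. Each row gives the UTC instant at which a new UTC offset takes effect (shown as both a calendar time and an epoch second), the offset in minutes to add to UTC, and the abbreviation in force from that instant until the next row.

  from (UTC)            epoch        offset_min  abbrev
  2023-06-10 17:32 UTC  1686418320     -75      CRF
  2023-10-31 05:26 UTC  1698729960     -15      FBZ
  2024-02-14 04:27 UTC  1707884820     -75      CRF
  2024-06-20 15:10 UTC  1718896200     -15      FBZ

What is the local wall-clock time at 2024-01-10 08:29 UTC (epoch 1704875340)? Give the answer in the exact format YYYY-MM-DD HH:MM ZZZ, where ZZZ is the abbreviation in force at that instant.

2024-01-10 08:14 FBZ

Query: 2024-01-10 08:29 UTC
Rule 2/4 (FBZ, -00:15): 2023-10-31 05:26 UTC ≤ query < 2024-02-14 04:27 UTC
8·60 + 29 - 15 = 494 min
494 = 0·1440 + 494; 494 = 8·60 + 14 → 08:14, same day
→ 2024-01-10 08:14 FBZ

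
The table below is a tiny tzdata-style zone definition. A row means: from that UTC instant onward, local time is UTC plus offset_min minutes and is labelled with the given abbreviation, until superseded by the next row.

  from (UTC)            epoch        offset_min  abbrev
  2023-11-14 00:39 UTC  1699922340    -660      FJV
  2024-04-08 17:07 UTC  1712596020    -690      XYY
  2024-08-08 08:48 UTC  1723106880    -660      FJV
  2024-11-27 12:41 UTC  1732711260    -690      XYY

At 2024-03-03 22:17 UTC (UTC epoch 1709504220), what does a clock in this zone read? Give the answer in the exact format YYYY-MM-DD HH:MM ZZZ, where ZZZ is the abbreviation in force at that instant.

Query: 2024-03-03 22:17 UTC
Rule 1/4 (FJV, -11:00): 2023-11-14 00:39 UTC ≤ query < 2024-04-08 17:07 UTC
22·60 + 17 - 660 = 677 min
677 = 0·1440 + 677; 677 = 11·60 + 17 → 11:17, same day
→ 2024-03-03 11:17 FJV

2024-03-03 11:17 FJV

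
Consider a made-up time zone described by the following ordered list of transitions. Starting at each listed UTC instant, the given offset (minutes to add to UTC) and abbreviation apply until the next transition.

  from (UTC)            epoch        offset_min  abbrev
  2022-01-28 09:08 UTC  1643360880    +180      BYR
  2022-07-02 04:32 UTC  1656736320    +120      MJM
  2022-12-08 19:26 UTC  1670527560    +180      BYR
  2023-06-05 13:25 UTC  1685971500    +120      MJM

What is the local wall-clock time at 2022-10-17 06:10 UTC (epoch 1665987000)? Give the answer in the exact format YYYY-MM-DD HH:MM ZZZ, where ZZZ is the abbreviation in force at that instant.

Query: 2022-10-17 06:10 UTC
Rule 2/4 (MJM, +02:00): 2022-07-02 04:32 UTC ≤ query < 2022-12-08 19:26 UTC
6·60 + 10 + 120 = 490 min
490 = 0·1440 + 490; 490 = 8·60 + 10 → 08:10, same day
→ 2022-10-17 08:10 MJM

2022-10-17 08:10 MJM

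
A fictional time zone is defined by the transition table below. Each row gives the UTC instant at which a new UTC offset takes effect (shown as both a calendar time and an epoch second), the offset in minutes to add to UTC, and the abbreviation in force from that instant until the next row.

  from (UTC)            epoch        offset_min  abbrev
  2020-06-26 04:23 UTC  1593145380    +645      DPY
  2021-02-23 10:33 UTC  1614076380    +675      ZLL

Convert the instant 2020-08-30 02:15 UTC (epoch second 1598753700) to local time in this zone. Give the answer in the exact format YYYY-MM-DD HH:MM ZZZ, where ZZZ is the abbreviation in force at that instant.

Query: 2020-08-30 02:15 UTC
Rule 1/2 (DPY, +10:45): 2020-06-26 04:23 UTC ≤ query < 2021-02-23 10:33 UTC
2·60 + 15 + 645 = 780 min
780 = 0·1440 + 780; 780 = 13·60 + 0 → 13:00, same day
→ 2020-08-30 13:00 DPY

2020-08-30 13:00 DPY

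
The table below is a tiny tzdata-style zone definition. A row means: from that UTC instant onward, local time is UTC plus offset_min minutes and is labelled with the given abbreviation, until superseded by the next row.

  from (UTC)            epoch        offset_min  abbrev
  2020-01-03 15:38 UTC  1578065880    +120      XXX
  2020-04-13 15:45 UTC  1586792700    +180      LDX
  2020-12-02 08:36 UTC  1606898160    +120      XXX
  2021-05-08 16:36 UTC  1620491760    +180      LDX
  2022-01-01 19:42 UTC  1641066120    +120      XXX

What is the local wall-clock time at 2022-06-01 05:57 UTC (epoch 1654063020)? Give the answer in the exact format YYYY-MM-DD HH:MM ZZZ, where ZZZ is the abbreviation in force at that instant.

2022-06-01 07:57 XXX

Query: 2022-06-01 05:57 UTC
Rule 5/5 (XXX, +02:00): 2022-01-01 19:42 UTC ≤ query < +∞
5·60 + 57 + 120 = 477 min
477 = 0·1440 + 477; 477 = 7·60 + 57 → 07:57, same day
→ 2022-06-01 07:57 XXX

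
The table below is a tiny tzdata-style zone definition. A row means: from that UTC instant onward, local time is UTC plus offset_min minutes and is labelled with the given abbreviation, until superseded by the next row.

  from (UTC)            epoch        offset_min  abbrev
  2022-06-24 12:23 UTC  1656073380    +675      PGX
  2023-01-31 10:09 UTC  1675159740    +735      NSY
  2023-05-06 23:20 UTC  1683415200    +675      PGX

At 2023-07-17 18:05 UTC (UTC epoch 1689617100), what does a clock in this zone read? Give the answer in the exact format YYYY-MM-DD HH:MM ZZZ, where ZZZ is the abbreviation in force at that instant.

2023-07-18 05:20 PGX

Query: 2023-07-17 18:05 UTC
Rule 3/3 (PGX, +11:15): 2023-05-06 23:20 UTC ≤ query < +∞
18·60 + 5 + 675 = 1760 min
1760 = 1·1440 + 320; 320 = 5·60 + 20 → 05:20, 2023-07-17 + 1 day = 2023-07-18
→ 2023-07-18 05:20 PGX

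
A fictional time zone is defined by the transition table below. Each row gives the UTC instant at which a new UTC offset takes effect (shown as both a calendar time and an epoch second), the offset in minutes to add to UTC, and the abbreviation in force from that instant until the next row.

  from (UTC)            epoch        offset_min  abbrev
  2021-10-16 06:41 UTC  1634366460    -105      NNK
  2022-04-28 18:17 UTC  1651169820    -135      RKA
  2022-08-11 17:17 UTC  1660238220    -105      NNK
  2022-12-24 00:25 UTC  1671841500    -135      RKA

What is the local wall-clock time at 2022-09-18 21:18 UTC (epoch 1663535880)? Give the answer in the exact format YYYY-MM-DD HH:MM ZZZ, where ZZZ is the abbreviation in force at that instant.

2022-09-18 19:33 NNK

Query: 2022-09-18 21:18 UTC
Rule 3/4 (NNK, -01:45): 2022-08-11 17:17 UTC ≤ query < 2022-12-24 00:25 UTC
21·60 + 18 - 105 = 1173 min
1173 = 0·1440 + 1173; 1173 = 19·60 + 33 → 19:33, same day
→ 2022-09-18 19:33 NNK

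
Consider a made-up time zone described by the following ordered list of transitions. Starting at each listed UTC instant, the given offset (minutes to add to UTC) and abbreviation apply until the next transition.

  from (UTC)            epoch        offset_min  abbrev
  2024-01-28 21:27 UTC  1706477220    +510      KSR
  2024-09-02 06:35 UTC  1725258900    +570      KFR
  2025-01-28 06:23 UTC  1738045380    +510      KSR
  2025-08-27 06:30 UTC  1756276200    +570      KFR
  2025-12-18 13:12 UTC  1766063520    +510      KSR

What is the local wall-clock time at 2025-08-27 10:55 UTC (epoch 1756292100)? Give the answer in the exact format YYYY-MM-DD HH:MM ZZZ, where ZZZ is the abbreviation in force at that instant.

2025-08-27 20:25 KFR

Query: 2025-08-27 10:55 UTC
Rule 4/5 (KFR, +09:30): 2025-08-27 06:30 UTC ≤ query < 2025-12-18 13:12 UTC
10·60 + 55 + 570 = 1225 min
1225 = 0·1440 + 1225; 1225 = 20·60 + 25 → 20:25, same day
→ 2025-08-27 20:25 KFR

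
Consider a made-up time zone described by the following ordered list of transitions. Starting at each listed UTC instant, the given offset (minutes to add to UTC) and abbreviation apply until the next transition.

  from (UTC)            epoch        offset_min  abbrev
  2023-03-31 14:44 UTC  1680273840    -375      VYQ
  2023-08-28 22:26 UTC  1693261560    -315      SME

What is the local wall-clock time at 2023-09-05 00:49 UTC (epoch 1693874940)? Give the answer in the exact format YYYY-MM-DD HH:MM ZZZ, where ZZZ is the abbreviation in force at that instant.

2023-09-04 19:34 SME

Query: 2023-09-05 00:49 UTC
Rule 2/2 (SME, -05:15): 2023-08-28 22:26 UTC ≤ query < +∞
0·60 + 49 - 315 = -266 min
-266 = -1·1440 + 1174; 1174 = 19·60 + 34 → 19:34, 2023-09-05 - 1 day = 2023-09-04
→ 2023-09-04 19:34 SME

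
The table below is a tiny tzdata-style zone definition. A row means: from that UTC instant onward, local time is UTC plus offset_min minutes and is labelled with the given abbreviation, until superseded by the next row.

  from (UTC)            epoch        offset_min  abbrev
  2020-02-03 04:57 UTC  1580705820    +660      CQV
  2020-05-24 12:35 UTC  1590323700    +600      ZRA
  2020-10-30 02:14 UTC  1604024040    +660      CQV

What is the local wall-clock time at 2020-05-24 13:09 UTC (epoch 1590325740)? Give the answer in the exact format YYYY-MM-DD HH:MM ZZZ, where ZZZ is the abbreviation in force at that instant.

2020-05-24 23:09 ZRA

Query: 2020-05-24 13:09 UTC
Rule 2/3 (ZRA, +10:00): 2020-05-24 12:35 UTC ≤ query < 2020-10-30 02:14 UTC
13·60 + 9 + 600 = 1389 min
1389 = 0·1440 + 1389; 1389 = 23·60 + 9 → 23:09, same day
→ 2020-05-24 23:09 ZRA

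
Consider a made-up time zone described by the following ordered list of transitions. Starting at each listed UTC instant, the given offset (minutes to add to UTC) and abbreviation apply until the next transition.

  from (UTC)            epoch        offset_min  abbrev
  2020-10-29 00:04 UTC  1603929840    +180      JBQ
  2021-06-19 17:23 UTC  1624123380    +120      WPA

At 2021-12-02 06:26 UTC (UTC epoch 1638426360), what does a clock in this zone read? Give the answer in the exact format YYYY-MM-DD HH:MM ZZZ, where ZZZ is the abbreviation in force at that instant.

2021-12-02 08:26 WPA

Query: 2021-12-02 06:26 UTC
Rule 2/2 (WPA, +02:00): 2021-06-19 17:23 UTC ≤ query < +∞
6·60 + 26 + 120 = 506 min
506 = 0·1440 + 506; 506 = 8·60 + 26 → 08:26, same day
→ 2021-12-02 08:26 WPA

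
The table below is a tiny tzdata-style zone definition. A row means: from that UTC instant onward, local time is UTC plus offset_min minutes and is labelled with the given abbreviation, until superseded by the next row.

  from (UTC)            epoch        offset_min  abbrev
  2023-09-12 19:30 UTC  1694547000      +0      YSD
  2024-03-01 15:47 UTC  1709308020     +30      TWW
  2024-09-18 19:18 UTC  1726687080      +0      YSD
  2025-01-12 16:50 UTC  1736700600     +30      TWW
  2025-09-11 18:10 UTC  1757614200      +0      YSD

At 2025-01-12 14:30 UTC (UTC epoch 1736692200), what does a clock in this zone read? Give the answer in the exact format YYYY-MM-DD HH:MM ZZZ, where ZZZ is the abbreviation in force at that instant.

Query: 2025-01-12 14:30 UTC
Rule 3/5 (YSD, +00:00): 2024-09-18 19:18 UTC ≤ query < 2025-01-12 16:50 UTC
14·60 + 30 + 0 = 870 min
870 = 0·1440 + 870; 870 = 14·60 + 30 → 14:30, same day
→ 2025-01-12 14:30 YSD

2025-01-12 14:30 YSD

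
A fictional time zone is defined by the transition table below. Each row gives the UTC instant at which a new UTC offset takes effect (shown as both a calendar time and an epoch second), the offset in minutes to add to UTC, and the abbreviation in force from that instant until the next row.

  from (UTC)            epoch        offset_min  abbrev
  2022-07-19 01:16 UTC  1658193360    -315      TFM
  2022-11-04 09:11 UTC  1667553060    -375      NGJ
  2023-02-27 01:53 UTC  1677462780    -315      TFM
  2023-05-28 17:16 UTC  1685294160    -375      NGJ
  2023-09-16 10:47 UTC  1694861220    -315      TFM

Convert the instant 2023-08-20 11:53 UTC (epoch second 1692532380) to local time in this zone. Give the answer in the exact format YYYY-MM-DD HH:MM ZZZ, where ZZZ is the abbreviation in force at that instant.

2023-08-20 05:38 NGJ

Query: 2023-08-20 11:53 UTC
Rule 4/5 (NGJ, -06:15): 2023-05-28 17:16 UTC ≤ query < 2023-09-16 10:47 UTC
11·60 + 53 - 375 = 338 min
338 = 0·1440 + 338; 338 = 5·60 + 38 → 05:38, same day
→ 2023-08-20 05:38 NGJ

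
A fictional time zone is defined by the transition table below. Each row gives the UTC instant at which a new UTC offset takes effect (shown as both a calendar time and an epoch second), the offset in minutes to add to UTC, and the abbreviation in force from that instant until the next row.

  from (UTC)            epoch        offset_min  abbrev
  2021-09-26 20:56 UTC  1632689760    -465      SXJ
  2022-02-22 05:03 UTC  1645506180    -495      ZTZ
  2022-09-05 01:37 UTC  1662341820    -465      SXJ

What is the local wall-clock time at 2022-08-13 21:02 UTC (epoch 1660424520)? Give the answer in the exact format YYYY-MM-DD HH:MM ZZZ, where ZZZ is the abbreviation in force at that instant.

2022-08-13 12:47 ZTZ

Query: 2022-08-13 21:02 UTC
Rule 2/3 (ZTZ, -08:15): 2022-02-22 05:03 UTC ≤ query < 2022-09-05 01:37 UTC
21·60 + 2 - 495 = 767 min
767 = 0·1440 + 767; 767 = 12·60 + 47 → 12:47, same day
→ 2022-08-13 12:47 ZTZ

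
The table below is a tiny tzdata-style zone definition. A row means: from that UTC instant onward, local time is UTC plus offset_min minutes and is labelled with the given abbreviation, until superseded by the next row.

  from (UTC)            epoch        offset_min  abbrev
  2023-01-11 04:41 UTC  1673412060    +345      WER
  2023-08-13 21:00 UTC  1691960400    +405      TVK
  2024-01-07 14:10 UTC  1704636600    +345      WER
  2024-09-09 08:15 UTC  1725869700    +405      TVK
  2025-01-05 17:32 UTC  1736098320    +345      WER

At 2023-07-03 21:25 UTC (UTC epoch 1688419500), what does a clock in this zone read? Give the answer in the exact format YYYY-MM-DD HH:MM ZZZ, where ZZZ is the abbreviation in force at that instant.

Query: 2023-07-03 21:25 UTC
Rule 1/5 (WER, +05:45): 2023-01-11 04:41 UTC ≤ query < 2023-08-13 21:00 UTC
21·60 + 25 + 345 = 1630 min
1630 = 1·1440 + 190; 190 = 3·60 + 10 → 03:10, 2023-07-03 + 1 day = 2023-07-04
→ 2023-07-04 03:10 WER

2023-07-04 03:10 WER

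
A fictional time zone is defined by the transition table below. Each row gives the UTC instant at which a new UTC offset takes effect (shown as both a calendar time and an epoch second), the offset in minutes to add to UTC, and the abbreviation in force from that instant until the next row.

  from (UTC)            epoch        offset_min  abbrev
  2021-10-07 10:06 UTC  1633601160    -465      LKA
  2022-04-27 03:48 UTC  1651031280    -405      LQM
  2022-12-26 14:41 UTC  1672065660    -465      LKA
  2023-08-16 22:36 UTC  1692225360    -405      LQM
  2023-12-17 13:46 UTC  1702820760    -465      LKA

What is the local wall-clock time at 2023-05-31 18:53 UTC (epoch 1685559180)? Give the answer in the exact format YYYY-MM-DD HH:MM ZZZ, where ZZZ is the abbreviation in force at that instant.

Query: 2023-05-31 18:53 UTC
Rule 3/5 (LKA, -07:45): 2022-12-26 14:41 UTC ≤ query < 2023-08-16 22:36 UTC
18·60 + 53 - 465 = 668 min
668 = 0·1440 + 668; 668 = 11·60 + 8 → 11:08, same day
→ 2023-05-31 11:08 LKA

2023-05-31 11:08 LKA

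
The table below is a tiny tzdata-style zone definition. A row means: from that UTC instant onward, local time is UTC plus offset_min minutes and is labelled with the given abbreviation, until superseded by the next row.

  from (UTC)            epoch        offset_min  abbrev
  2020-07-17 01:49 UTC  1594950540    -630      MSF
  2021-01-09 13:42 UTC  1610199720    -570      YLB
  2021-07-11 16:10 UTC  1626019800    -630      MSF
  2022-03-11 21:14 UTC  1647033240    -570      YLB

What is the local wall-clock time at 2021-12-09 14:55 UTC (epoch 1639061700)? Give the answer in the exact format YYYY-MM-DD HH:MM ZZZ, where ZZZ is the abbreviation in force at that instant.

2021-12-09 04:25 MSF

Query: 2021-12-09 14:55 UTC
Rule 3/4 (MSF, -10:30): 2021-07-11 16:10 UTC ≤ query < 2022-03-11 21:14 UTC
14·60 + 55 - 630 = 265 min
265 = 0·1440 + 265; 265 = 4·60 + 25 → 04:25, same day
→ 2021-12-09 04:25 MSF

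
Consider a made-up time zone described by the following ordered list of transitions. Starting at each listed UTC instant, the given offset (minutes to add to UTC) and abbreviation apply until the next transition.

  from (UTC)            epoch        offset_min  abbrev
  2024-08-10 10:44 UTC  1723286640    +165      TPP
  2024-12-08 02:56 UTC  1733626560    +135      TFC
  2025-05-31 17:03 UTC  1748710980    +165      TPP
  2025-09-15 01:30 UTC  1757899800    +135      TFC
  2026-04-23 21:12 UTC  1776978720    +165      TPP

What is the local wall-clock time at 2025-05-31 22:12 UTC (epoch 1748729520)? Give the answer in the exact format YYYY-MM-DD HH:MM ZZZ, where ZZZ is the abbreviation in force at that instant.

Query: 2025-05-31 22:12 UTC
Rule 3/5 (TPP, +02:45): 2025-05-31 17:03 UTC ≤ query < 2025-09-15 01:30 UTC
22·60 + 12 + 165 = 1497 min
1497 = 1·1440 + 57; 57 = 0·60 + 57 → 00:57, 2025-05-31 + 1 day = 2025-06-01
→ 2025-06-01 00:57 TPP

2025-06-01 00:57 TPP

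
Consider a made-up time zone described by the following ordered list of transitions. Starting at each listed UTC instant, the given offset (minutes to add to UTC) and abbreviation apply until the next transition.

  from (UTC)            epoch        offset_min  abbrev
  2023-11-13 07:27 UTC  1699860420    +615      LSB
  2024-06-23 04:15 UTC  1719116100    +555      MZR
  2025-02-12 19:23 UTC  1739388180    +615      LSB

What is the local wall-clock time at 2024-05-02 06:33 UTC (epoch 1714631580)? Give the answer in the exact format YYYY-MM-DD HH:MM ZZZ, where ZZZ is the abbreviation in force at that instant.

2024-05-02 16:48 LSB

Query: 2024-05-02 06:33 UTC
Rule 1/3 (LSB, +10:15): 2023-11-13 07:27 UTC ≤ query < 2024-06-23 04:15 UTC
6·60 + 33 + 615 = 1008 min
1008 = 0·1440 + 1008; 1008 = 16·60 + 48 → 16:48, same day
→ 2024-05-02 16:48 LSB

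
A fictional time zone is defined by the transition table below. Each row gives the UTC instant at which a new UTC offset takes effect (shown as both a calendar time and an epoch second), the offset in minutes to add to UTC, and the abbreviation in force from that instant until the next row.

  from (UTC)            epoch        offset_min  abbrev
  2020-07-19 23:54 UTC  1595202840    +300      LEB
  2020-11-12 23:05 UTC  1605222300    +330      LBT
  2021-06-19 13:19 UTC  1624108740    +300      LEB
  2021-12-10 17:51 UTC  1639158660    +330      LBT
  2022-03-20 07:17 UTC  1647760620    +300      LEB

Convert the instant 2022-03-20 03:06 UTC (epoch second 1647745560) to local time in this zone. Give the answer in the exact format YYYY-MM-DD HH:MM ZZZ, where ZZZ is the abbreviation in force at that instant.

2022-03-20 08:36 LBT

Query: 2022-03-20 03:06 UTC
Rule 4/5 (LBT, +05:30): 2021-12-10 17:51 UTC ≤ query < 2022-03-20 07:17 UTC
3·60 + 6 + 330 = 516 min
516 = 0·1440 + 516; 516 = 8·60 + 36 → 08:36, same day
→ 2022-03-20 08:36 LBT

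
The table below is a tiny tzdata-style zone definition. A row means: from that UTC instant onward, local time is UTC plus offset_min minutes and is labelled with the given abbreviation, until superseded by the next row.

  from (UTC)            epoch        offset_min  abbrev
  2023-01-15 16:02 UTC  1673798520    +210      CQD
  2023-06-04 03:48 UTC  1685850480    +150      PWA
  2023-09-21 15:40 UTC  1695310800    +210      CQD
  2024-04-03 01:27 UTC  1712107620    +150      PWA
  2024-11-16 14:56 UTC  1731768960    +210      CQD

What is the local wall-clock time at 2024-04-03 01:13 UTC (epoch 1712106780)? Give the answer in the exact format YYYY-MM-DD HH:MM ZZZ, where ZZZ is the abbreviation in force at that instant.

2024-04-03 04:43 CQD

Query: 2024-04-03 01:13 UTC
Rule 3/5 (CQD, +03:30): 2023-09-21 15:40 UTC ≤ query < 2024-04-03 01:27 UTC
1·60 + 13 + 210 = 283 min
283 = 0·1440 + 283; 283 = 4·60 + 43 → 04:43, same day
→ 2024-04-03 04:43 CQD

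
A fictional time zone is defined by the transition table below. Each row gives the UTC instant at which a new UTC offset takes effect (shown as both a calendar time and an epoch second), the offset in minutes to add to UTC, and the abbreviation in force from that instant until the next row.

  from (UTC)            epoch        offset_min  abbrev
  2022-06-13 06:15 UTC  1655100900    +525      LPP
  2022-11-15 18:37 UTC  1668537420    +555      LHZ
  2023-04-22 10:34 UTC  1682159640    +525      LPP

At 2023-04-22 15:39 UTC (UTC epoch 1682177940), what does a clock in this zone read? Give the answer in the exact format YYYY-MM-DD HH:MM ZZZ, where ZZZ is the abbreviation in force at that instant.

Query: 2023-04-22 15:39 UTC
Rule 3/3 (LPP, +08:45): 2023-04-22 10:34 UTC ≤ query < +∞
15·60 + 39 + 525 = 1464 min
1464 = 1·1440 + 24; 24 = 0·60 + 24 → 00:24, 2023-04-22 + 1 day = 2023-04-23
→ 2023-04-23 00:24 LPP

2023-04-23 00:24 LPP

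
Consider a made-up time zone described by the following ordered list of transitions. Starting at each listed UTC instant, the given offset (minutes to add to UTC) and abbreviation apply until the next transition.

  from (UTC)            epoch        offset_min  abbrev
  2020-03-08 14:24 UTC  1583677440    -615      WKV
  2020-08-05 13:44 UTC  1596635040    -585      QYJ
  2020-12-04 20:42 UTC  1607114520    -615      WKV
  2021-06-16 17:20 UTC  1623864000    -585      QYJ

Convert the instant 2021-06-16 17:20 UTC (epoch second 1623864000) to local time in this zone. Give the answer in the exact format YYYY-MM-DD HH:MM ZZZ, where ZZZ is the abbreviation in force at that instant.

2021-06-16 07:35 QYJ

Query: 2021-06-16 17:20 UTC
Rule 4/4 (QYJ, -09:45): 2021-06-16 17:20 UTC ≤ query < +∞
17·60 + 20 - 585 = 455 min
455 = 0·1440 + 455; 455 = 7·60 + 35 → 07:35, same day
→ 2021-06-16 07:35 QYJ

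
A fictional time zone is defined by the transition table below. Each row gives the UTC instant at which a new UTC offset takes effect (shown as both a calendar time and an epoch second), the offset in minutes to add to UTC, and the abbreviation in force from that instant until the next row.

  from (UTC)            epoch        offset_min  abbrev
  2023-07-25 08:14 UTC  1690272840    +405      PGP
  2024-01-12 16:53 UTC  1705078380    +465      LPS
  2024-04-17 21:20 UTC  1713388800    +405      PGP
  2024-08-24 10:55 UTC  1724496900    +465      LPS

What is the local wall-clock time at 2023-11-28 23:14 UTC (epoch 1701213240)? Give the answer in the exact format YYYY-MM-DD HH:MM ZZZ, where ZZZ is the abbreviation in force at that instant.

2023-11-29 05:59 PGP

Query: 2023-11-28 23:14 UTC
Rule 1/4 (PGP, +06:45): 2023-07-25 08:14 UTC ≤ query < 2024-01-12 16:53 UTC
23·60 + 14 + 405 = 1799 min
1799 = 1·1440 + 359; 359 = 5·60 + 59 → 05:59, 2023-11-28 + 1 day = 2023-11-29
→ 2023-11-29 05:59 PGP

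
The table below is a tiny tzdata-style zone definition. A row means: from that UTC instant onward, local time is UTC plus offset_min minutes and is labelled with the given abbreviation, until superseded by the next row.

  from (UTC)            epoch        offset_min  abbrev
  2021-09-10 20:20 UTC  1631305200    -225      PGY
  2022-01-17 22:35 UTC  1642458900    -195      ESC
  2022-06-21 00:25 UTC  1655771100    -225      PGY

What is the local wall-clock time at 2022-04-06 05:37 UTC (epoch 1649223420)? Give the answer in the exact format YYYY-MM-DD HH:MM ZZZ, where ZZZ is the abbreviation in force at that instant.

2022-04-06 02:22 ESC

Query: 2022-04-06 05:37 UTC
Rule 2/3 (ESC, -03:15): 2022-01-17 22:35 UTC ≤ query < 2022-06-21 00:25 UTC
5·60 + 37 - 195 = 142 min
142 = 0·1440 + 142; 142 = 2·60 + 22 → 02:22, same day
→ 2022-04-06 02:22 ESC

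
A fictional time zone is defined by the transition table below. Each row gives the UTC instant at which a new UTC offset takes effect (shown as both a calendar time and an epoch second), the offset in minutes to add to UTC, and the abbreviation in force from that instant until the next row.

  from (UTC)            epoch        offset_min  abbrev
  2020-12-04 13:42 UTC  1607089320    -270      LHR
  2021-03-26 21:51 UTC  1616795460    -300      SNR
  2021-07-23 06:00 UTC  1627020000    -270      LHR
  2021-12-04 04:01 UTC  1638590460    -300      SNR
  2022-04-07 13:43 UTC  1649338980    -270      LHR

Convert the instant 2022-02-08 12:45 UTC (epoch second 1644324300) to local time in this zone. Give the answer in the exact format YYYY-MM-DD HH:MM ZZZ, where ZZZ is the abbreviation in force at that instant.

2022-02-08 07:45 SNR

Query: 2022-02-08 12:45 UTC
Rule 4/5 (SNR, -05:00): 2021-12-04 04:01 UTC ≤ query < 2022-04-07 13:43 UTC
12·60 + 45 - 300 = 465 min
465 = 0·1440 + 465; 465 = 7·60 + 45 → 07:45, same day
→ 2022-02-08 07:45 SNR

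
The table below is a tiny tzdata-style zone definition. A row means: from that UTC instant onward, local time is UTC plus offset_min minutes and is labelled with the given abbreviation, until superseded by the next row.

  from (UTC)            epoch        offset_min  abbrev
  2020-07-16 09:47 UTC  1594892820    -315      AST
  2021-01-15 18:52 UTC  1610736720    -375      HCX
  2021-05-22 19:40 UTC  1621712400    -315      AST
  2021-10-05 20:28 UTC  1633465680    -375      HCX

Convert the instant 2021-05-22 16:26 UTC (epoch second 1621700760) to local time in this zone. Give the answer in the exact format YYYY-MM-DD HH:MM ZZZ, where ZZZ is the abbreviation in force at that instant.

Query: 2021-05-22 16:26 UTC
Rule 2/4 (HCX, -06:15): 2021-01-15 18:52 UTC ≤ query < 2021-05-22 19:40 UTC
16·60 + 26 - 375 = 611 min
611 = 0·1440 + 611; 611 = 10·60 + 11 → 10:11, same day
→ 2021-05-22 10:11 HCX

2021-05-22 10:11 HCX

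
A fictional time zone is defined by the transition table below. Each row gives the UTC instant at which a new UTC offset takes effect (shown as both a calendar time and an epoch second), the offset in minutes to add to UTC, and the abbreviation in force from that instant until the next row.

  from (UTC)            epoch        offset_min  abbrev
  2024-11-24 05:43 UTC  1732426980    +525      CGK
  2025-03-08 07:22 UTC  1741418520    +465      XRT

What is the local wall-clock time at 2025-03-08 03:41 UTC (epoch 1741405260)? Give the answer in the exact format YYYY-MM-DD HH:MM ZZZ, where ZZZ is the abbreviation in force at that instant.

2025-03-08 12:26 CGK

Query: 2025-03-08 03:41 UTC
Rule 1/2 (CGK, +08:45): 2024-11-24 05:43 UTC ≤ query < 2025-03-08 07:22 UTC
3·60 + 41 + 525 = 746 min
746 = 0·1440 + 746; 746 = 12·60 + 26 → 12:26, same day
→ 2025-03-08 12:26 CGK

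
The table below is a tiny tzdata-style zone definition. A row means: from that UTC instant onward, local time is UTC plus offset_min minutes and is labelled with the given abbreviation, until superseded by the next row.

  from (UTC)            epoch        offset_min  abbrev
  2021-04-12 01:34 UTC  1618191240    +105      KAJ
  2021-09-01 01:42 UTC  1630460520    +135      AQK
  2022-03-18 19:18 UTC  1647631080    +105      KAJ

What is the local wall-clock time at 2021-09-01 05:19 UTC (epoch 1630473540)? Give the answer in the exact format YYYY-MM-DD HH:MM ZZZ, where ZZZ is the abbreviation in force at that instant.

2021-09-01 07:34 AQK

Query: 2021-09-01 05:19 UTC
Rule 2/3 (AQK, +02:15): 2021-09-01 01:42 UTC ≤ query < 2022-03-18 19:18 UTC
5·60 + 19 + 135 = 454 min
454 = 0·1440 + 454; 454 = 7·60 + 34 → 07:34, same day
→ 2021-09-01 07:34 AQK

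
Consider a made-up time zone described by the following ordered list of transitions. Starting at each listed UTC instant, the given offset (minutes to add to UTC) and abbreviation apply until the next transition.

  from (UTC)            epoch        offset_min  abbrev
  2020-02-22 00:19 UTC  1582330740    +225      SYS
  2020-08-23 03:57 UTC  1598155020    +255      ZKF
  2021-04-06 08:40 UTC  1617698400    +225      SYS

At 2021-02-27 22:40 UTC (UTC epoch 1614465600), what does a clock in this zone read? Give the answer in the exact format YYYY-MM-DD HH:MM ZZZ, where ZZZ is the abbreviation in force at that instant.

2021-02-28 02:55 ZKF

Query: 2021-02-27 22:40 UTC
Rule 2/3 (ZKF, +04:15): 2020-08-23 03:57 UTC ≤ query < 2021-04-06 08:40 UTC
22·60 + 40 + 255 = 1615 min
1615 = 1·1440 + 175; 175 = 2·60 + 55 → 02:55, 2021-02-27 + 1 day = 2021-02-28
→ 2021-02-28 02:55 ZKF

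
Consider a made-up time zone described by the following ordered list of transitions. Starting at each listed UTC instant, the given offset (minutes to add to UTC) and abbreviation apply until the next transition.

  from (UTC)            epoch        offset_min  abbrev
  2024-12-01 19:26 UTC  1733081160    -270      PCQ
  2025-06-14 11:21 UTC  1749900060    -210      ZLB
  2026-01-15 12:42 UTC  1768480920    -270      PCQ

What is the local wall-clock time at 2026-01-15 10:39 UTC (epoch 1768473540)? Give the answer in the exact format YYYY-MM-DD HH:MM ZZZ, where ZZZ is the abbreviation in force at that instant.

2026-01-15 07:09 ZLB

Query: 2026-01-15 10:39 UTC
Rule 2/3 (ZLB, -03:30): 2025-06-14 11:21 UTC ≤ query < 2026-01-15 12:42 UTC
10·60 + 39 - 210 = 429 min
429 = 0·1440 + 429; 429 = 7·60 + 9 → 07:09, same day
→ 2026-01-15 07:09 ZLB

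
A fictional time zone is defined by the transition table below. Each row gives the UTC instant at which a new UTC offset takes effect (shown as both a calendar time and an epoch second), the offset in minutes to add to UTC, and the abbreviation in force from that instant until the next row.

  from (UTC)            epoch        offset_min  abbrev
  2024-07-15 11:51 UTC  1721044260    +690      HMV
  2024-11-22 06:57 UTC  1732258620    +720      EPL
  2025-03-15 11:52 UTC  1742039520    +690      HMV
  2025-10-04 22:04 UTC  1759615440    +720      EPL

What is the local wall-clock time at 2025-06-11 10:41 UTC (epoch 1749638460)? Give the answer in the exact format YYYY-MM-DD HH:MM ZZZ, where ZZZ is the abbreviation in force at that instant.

Query: 2025-06-11 10:41 UTC
Rule 3/4 (HMV, +11:30): 2025-03-15 11:52 UTC ≤ query < 2025-10-04 22:04 UTC
10·60 + 41 + 690 = 1331 min
1331 = 0·1440 + 1331; 1331 = 22·60 + 11 → 22:11, same day
→ 2025-06-11 22:11 HMV

2025-06-11 22:11 HMV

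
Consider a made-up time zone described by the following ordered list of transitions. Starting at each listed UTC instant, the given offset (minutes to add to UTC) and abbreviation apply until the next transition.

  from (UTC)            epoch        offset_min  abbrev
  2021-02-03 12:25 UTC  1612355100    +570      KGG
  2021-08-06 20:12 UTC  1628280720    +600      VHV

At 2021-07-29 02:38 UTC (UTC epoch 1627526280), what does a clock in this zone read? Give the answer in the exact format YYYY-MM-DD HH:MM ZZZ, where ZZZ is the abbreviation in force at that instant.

2021-07-29 12:08 KGG

Query: 2021-07-29 02:38 UTC
Rule 1/2 (KGG, +09:30): 2021-02-03 12:25 UTC ≤ query < 2021-08-06 20:12 UTC
2·60 + 38 + 570 = 728 min
728 = 0·1440 + 728; 728 = 12·60 + 8 → 12:08, same day
→ 2021-07-29 12:08 KGG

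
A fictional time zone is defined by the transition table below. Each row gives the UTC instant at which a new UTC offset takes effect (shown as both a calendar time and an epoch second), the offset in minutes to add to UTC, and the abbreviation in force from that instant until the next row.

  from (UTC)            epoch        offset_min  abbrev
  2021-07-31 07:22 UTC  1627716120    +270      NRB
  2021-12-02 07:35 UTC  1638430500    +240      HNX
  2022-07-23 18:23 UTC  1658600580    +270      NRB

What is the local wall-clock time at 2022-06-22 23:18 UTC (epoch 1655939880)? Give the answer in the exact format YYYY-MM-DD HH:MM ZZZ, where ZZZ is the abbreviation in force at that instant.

Query: 2022-06-22 23:18 UTC
Rule 2/3 (HNX, +04:00): 2021-12-02 07:35 UTC ≤ query < 2022-07-23 18:23 UTC
23·60 + 18 + 240 = 1638 min
1638 = 1·1440 + 198; 198 = 3·60 + 18 → 03:18, 2022-06-22 + 1 day = 2022-06-23
→ 2022-06-23 03:18 HNX

2022-06-23 03:18 HNX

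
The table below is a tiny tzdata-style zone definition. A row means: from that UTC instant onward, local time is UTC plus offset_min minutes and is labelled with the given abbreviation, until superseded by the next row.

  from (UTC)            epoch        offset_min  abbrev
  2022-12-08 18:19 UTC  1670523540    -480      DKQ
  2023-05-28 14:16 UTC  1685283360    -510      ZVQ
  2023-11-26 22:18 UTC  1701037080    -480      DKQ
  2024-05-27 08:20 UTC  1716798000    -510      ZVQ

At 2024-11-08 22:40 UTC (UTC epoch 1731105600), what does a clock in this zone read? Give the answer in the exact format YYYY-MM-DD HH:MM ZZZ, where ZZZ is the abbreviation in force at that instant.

Query: 2024-11-08 22:40 UTC
Rule 4/4 (ZVQ, -08:30): 2024-05-27 08:20 UTC ≤ query < +∞
22·60 + 40 - 510 = 850 min
850 = 0·1440 + 850; 850 = 14·60 + 10 → 14:10, same day
→ 2024-11-08 14:10 ZVQ

2024-11-08 14:10 ZVQ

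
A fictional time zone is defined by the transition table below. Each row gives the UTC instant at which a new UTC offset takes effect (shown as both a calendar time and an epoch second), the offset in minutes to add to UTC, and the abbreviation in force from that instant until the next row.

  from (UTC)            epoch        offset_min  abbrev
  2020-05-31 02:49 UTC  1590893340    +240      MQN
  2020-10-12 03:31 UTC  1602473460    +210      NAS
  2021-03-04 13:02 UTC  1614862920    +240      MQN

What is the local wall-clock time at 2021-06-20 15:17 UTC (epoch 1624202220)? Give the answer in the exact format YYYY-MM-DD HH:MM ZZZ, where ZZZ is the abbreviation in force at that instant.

Query: 2021-06-20 15:17 UTC
Rule 3/3 (MQN, +04:00): 2021-03-04 13:02 UTC ≤ query < +∞
15·60 + 17 + 240 = 1157 min
1157 = 0·1440 + 1157; 1157 = 19·60 + 17 → 19:17, same day
→ 2021-06-20 19:17 MQN

2021-06-20 19:17 MQN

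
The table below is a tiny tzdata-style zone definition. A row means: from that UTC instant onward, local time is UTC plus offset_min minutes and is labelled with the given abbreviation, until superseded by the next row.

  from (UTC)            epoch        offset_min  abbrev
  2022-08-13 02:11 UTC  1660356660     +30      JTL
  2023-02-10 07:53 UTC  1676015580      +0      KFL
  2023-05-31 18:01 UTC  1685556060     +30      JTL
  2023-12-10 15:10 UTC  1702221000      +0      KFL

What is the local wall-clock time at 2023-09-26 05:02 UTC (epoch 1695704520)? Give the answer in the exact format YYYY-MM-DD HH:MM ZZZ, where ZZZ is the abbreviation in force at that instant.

Query: 2023-09-26 05:02 UTC
Rule 3/4 (JTL, +00:30): 2023-05-31 18:01 UTC ≤ query < 2023-12-10 15:10 UTC
5·60 + 2 + 30 = 332 min
332 = 0·1440 + 332; 332 = 5·60 + 32 → 05:32, same day
→ 2023-09-26 05:32 JTL

2023-09-26 05:32 JTL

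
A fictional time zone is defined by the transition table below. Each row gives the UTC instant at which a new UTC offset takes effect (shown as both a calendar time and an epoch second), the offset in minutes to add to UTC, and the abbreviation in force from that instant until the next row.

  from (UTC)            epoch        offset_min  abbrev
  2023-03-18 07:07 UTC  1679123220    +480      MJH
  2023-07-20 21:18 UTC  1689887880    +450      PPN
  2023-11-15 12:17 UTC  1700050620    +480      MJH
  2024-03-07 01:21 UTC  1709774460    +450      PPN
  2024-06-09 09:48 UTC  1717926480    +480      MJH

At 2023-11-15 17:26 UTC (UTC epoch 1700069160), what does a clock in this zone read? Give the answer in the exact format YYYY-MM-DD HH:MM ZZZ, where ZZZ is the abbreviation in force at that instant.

Query: 2023-11-15 17:26 UTC
Rule 3/5 (MJH, +08:00): 2023-11-15 12:17 UTC ≤ query < 2024-03-07 01:21 UTC
17·60 + 26 + 480 = 1526 min
1526 = 1·1440 + 86; 86 = 1·60 + 26 → 01:26, 2023-11-15 + 1 day = 2023-11-16
→ 2023-11-16 01:26 MJH

2023-11-16 01:26 MJH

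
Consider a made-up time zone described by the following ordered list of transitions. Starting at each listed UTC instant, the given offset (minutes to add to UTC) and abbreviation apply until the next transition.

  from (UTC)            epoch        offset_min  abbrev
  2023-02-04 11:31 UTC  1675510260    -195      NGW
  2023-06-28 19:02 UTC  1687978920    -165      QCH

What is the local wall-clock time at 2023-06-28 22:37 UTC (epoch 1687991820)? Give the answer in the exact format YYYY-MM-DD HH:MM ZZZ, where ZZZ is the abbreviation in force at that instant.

2023-06-28 19:52 QCH

Query: 2023-06-28 22:37 UTC
Rule 2/2 (QCH, -02:45): 2023-06-28 19:02 UTC ≤ query < +∞
22·60 + 37 - 165 = 1192 min
1192 = 0·1440 + 1192; 1192 = 19·60 + 52 → 19:52, same day
→ 2023-06-28 19:52 QCH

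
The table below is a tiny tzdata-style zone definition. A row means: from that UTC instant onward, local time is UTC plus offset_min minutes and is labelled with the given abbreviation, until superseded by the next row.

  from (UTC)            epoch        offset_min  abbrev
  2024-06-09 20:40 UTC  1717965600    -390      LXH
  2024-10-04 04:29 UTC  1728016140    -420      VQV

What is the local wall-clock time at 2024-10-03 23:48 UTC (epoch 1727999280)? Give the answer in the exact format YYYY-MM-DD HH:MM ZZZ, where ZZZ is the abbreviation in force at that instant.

Query: 2024-10-03 23:48 UTC
Rule 1/2 (LXH, -06:30): 2024-06-09 20:40 UTC ≤ query < 2024-10-04 04:29 UTC
23·60 + 48 - 390 = 1038 min
1038 = 0·1440 + 1038; 1038 = 17·60 + 18 → 17:18, same day
→ 2024-10-03 17:18 LXH

2024-10-03 17:18 LXH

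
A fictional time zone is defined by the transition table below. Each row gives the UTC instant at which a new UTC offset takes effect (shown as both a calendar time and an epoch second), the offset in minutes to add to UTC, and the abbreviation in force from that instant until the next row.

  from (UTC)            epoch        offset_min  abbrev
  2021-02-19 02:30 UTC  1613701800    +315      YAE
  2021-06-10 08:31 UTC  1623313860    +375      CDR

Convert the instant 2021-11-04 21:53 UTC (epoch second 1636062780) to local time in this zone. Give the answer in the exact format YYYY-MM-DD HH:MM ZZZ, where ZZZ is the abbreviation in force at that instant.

2021-11-05 04:08 CDR

Query: 2021-11-04 21:53 UTC
Rule 2/2 (CDR, +06:15): 2021-06-10 08:31 UTC ≤ query < +∞
21·60 + 53 + 375 = 1688 min
1688 = 1·1440 + 248; 248 = 4·60 + 8 → 04:08, 2021-11-04 + 1 day = 2021-11-05
→ 2021-11-05 04:08 CDR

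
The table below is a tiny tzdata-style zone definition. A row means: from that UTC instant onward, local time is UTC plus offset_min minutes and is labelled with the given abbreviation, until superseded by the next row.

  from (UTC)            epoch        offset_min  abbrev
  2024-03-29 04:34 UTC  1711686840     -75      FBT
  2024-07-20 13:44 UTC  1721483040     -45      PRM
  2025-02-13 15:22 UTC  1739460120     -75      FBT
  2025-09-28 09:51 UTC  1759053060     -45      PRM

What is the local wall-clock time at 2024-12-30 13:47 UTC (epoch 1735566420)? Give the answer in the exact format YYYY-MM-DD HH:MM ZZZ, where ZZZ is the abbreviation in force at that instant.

2024-12-30 13:02 PRM

Query: 2024-12-30 13:47 UTC
Rule 2/4 (PRM, -00:45): 2024-07-20 13:44 UTC ≤ query < 2025-02-13 15:22 UTC
13·60 + 47 - 45 = 782 min
782 = 0·1440 + 782; 782 = 13·60 + 2 → 13:02, same day
→ 2024-12-30 13:02 PRM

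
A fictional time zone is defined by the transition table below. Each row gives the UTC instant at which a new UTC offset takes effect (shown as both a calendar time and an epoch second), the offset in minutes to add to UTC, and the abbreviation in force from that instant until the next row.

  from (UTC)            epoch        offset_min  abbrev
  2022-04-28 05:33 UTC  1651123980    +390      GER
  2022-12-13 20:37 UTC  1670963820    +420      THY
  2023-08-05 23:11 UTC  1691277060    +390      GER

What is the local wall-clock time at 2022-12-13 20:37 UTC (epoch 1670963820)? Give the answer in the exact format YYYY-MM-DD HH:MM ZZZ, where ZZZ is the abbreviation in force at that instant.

2022-12-14 03:37 THY

Query: 2022-12-13 20:37 UTC
Rule 2/3 (THY, +07:00): 2022-12-13 20:37 UTC ≤ query < 2023-08-05 23:11 UTC
20·60 + 37 + 420 = 1657 min
1657 = 1·1440 + 217; 217 = 3·60 + 37 → 03:37, 2022-12-13 + 1 day = 2022-12-14
→ 2022-12-14 03:37 THY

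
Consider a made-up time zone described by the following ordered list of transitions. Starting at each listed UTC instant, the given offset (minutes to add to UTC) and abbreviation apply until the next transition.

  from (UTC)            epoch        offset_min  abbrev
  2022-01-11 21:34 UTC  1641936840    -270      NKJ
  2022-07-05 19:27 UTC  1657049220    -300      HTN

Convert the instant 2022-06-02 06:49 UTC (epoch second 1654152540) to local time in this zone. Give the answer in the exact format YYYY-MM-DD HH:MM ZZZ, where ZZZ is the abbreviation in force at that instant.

Query: 2022-06-02 06:49 UTC
Rule 1/2 (NKJ, -04:30): 2022-01-11 21:34 UTC ≤ query < 2022-07-05 19:27 UTC
6·60 + 49 - 270 = 139 min
139 = 0·1440 + 139; 139 = 2·60 + 19 → 02:19, same day
→ 2022-06-02 02:19 NKJ

2022-06-02 02:19 NKJ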